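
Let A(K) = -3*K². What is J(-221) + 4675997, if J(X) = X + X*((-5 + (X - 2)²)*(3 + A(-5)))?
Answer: 795884064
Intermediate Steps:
J(X) = X + X*(360 - 72*(-2 + X)²) (J(X) = X + X*((-5 + (X - 2)²)*(3 - 3*(-5)²)) = X + X*((-5 + (-2 + X)²)*(3 - 3*25)) = X + X*((-5 + (-2 + X)²)*(3 - 75)) = X + X*((-5 + (-2 + X)²)*(-72)) = X + X*(360 - 72*(-2 + X)²))
J(-221) + 4675997 = -1*(-221)*(-361 + 72*(-2 - 221)²) + 4675997 = -1*(-221)*(-361 + 72*(-223)²) + 4675997 = -1*(-221)*(-361 + 72*49729) + 4675997 = -1*(-221)*(-361 + 3580488) + 4675997 = -1*(-221)*3580127 + 4675997 = 791208067 + 4675997 = 795884064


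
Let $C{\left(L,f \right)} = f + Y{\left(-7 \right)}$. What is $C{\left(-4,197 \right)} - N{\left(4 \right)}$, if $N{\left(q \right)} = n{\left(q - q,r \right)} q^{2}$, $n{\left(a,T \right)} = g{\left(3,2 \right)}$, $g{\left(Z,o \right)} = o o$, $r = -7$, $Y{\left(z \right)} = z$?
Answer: $126$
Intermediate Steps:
$g{\left(Z,o \right)} = o^{2}$
$n{\left(a,T \right)} = 4$ ($n{\left(a,T \right)} = 2^{2} = 4$)
$N{\left(q \right)} = 4 q^{2}$
$C{\left(L,f \right)} = -7 + f$ ($C{\left(L,f \right)} = f - 7 = -7 + f$)
$C{\left(-4,197 \right)} - N{\left(4 \right)} = \left(-7 + 197\right) - 4 \cdot 4^{2} = 190 - 4 \cdot 16 = 190 - 64 = 126$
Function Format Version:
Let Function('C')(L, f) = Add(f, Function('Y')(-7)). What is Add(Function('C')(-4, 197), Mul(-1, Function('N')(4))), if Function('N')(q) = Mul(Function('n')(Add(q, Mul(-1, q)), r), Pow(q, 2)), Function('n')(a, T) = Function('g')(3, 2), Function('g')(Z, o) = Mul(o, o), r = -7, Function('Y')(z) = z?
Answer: 126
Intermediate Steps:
Function('g')(Z, o) = Pow(o, 2)
Function('n')(a, T) = 4 (Function('n')(a, T) = Pow(2, 2) = 4)
Function('N')(q) = Mul(4, Pow(q, 2))
Function('C')(L, f) = Add(-7, f) (Function('C')(L, f) = Add(f, -7) = Add(-7, f))
Add(Function('C')(-4, 197), Mul(-1, Function('N')(4))) = Add(Add(-7, 197), Mul(-1, Mul(4, Pow(4, 2)))) = Add(190, Mul(-1, Mul(4, 16))) = Add(190, Mul(-1, 64)) = Add(190, -64) = 126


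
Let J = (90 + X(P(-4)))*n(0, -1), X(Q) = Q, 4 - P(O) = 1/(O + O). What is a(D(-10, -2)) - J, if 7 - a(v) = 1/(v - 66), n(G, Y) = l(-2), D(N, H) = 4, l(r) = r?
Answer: 24213/124 ≈ 195.27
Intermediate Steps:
P(O) = 4 - 1/(2*O) (P(O) = 4 - 1/(O + O) = 4 - 1/(2*O))
n(G, Y) = -2
J = -753/4 (J = (90 + (4 - ½/(-4)))*(-2) = (90 + (4 - ½*(-¼)))*(-2) = (90 + (4 + ⅛))*(-2) = (90 + 33/8)*(-2) = (753/8)*(-2) = -753/4 ≈ -188.25)
a(v) = 7 - 1/(-66 + v) (a(v) = 7 - 1/(v - 66) = 7 - 1/(-66 + v))
a(D(-10, -2)) - J = (-463 + 7*4)/(-66 + 4) - 1*(-753/4) = (-463 + 28)/(-62) + 753/4 = -1/62*(-435) + 753/4 = 435/62 + 753/4 = 24213/124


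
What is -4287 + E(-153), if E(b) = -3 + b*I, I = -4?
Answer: -3678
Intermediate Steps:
E(b) = -3 - 4*b (E(b) = -3 + b*(-4) = -3 - 4*b)
-4287 + E(-153) = -4287 + (-3 - 4*(-153)) = -4287 + (-3 + 612) = -4287 + 609 = -3678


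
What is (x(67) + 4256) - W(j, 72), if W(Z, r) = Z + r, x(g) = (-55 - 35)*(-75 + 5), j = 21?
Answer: 10463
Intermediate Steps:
x(g) = 6300 (x(g) = -90*(-70) = 6300)
(x(67) + 4256) - W(j, 72) = (6300 + 4256) - (21 + 72) = 10556 - 1*93 = 10556 - 93 = 10463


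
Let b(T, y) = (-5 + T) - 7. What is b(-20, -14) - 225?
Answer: -257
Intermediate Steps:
b(T, y) = -12 + T
b(-20, -14) - 225 = (-12 - 20) - 225 = -32 - 225 = -257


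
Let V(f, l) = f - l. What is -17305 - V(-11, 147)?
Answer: -17147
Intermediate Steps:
-17305 - V(-11, 147) = -17305 - (-11 - 1*147) = -17305 - (-11 - 147) = -17305 - 1*(-158) = -17305 + 158 = -17147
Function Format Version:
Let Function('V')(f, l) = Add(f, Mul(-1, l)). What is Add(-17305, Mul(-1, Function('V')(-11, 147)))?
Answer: -17147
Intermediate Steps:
Add(-17305, Mul(-1, Function('V')(-11, 147))) = Add(-17305, Mul(-1, Add(-11, Mul(-1, 147)))) = Add(-17305, Mul(-1, Add(-11, -147))) = Add(-17305, Mul(-1, -158)) = Add(-17305, 158) = -17147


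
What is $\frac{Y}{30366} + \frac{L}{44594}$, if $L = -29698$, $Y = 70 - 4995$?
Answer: $- \frac{560717459}{677070702} \approx -0.82815$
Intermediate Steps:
$Y = -4925$ ($Y = 70 - 4995 = -4925$)
$\frac{Y}{30366} + \frac{L}{44594} = - \frac{4925}{30366} - \frac{29698}{44594} = \left(-4925\right) \frac{1}{30366} - \frac{14849}{22297} = - \frac{4925}{30366} - \frac{14849}{22297} = - \frac{560717459}{677070702}$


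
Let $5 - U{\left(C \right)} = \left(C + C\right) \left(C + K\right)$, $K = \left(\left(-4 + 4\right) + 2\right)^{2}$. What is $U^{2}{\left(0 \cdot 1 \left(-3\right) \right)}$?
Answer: $25$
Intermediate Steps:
$K = 4$ ($K = \left(0 + 2\right)^{2} = 2^{2} = 4$)
$U{\left(C \right)} = 5 - 2 C \left(4 + C\right)$ ($U{\left(C \right)} = 5 - \left(C + C\right) \left(C + 4\right) = 5 - 2 C \left(4 + C\right)$)
$U^{2}{\left(0 \cdot 1 \left(-3\right) \right)} = \left(5 - 8 \cdot 0 \cdot 1 \left(-3\right) - 2 \left(0 \cdot 1 \left(-3\right)\right)^{2}\right)^{2} = \left(5 - 8 \cdot 0 \left(-3\right) - 2 \left(0 \left(-3\right)\right)^{2}\right)^{2} = \left(5 - 0 - 2 \cdot 0^{2}\right)^{2} = \left(5 + 0 - 0\right)^{2} = \left(5 + 0 + 0\right)^{2} = 5^{2} = 25$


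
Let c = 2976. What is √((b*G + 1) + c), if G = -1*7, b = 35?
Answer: 2*√683 ≈ 52.269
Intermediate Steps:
G = -7
√((b*G + 1) + c) = √((35*(-7) + 1) + 2976) = √((-245 + 1) + 2976) = √(-244 + 2976) = √2732 = 2*√683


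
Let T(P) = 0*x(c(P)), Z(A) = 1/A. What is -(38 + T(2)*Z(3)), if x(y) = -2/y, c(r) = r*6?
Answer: -38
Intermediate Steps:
c(r) = 6*r
T(P) = 0 (T(P) = 0*(-2*1/(6*P)) = 0*(-1/(3*P)) = 0)
-(38 + T(2)*Z(3)) = -(38 + 0/3) = -(38 + 0*(1/3)) = -(38 + 0) = -1*38 = -38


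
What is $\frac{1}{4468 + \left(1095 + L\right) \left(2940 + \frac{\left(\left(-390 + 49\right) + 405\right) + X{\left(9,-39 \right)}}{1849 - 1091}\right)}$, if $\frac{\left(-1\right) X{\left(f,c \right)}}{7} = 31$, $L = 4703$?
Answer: $\frac{379}{6461729305} \approx 5.8653 \cdot 10^{-8}$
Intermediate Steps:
$X{\left(f,c \right)} = -217$ ($X{\left(f,c \right)} = \left(-7\right) 31 = -217$)
$\frac{1}{4468 + \left(1095 + L\right) \left(2940 + \frac{\left(\left(-390 + 49\right) + 405\right) + X{\left(9,-39 \right)}}{1849 - 1091}\right)} = \frac{1}{4468 + \left(1095 + 4703\right) \left(2940 + \frac{\left(\left(-390 + 49\right) + 405\right) - 217}{1849 - 1091}\right)} = \frac{1}{4468 + 5798 \left(2940 + \frac{\left(-341 + 405\right) - 217}{758}\right)} = \frac{1}{4468 + 5798 \left(2940 + \left(64 - 217\right) \frac{1}{758}\right)} = \frac{1}{4468 + 5798 \left(2940 - \frac{153}{758}\right)} = \frac{1}{4468 + 5798 \cdot \frac{2228367}{758}} = \frac{1}{4468 + \frac{6460035933}{379}} = \frac{1}{\frac{6461729305}{379}} = \frac{379}{6461729305}$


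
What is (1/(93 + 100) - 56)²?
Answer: 116791249/37249 ≈ 3135.4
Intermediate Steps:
(1/(93 + 100) - 56)² = (1/193 - 56)² = (-10807/193)² = 116791249/37249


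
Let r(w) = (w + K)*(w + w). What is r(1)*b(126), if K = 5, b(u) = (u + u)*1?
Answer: 3024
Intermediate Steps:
b(u) = 2*u (b(u) = (2*u)*1 = 2*u)
r(w) = 2*w*(5 + w) (r(w) = (w + 5)*(w + w) = (5 + w)*(2*w) = 2*w*(5 + w))
r(1)*b(126) = (2*1*(5 + 1))*(2*126) = (2*1*6)*252 = 12*252 = 3024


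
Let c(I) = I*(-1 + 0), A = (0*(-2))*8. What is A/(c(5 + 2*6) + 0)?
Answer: 0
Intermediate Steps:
A = 0 (A = 0*8 = 0)
c(I) = -I (c(I) = I*(-1) = -I)
A/(c(5 + 2*6) + 0) = 0/(-(5 + 2*6) + 0) = 0/(-(5 + 12) + 0) = 0/(-1*17 + 0) = 0/(-17 + 0) = 0/(-17) = 0*(-1/17) = 0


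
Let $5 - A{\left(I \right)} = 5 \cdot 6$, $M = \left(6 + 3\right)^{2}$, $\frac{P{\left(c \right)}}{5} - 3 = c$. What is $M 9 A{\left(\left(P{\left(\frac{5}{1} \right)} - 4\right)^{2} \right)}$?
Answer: $-18225$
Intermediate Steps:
$P{\left(c \right)} = 15 + 5 c$
$M = 81$ ($M = 9^{2} = 81$)
$A{\left(I \right)} = -25$ ($A{\left(I \right)} = 5 - 5 \cdot 6 = 5 - 30 = -25$)
$M 9 A{\left(\left(P{\left(\frac{5}{1} \right)} - 4\right)^{2} \right)} = 81 \cdot 9 \left(-25\right) = 729 \left(-25\right) = -18225$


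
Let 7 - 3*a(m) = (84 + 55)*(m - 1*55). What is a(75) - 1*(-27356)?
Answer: 79295/3 ≈ 26432.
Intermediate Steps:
a(m) = 7652/3 - 139*m/3 (a(m) = 7/3 - (84 + 55)*(m - 1*55)/3 = 7/3 - 139*(m - 55)/3 = 7/3 - 139*(-55 + m)/3 = 7/3 - (-7645 + 139*m)/3 = 7/3 + (7645/3 - 139*m/3) = 7652/3 - 139*m/3)
a(75) - 1*(-27356) = (7652/3 - 139/3*75) - 1*(-27356) = (7652/3 - 3475) + 27356 = -2773/3 + 27356 = 79295/3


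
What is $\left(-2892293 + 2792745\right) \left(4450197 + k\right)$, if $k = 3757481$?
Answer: $-817057929544$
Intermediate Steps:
$\left(-2892293 + 2792745\right) \left(4450197 + k\right) = \left(-2892293 + 2792745\right) \left(4450197 + 3757481\right) = \left(-99548\right) 8207678 = -817057929544$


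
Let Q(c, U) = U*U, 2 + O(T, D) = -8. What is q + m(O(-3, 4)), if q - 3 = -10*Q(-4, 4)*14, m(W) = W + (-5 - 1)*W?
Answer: -2187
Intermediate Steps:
O(T, D) = -10 (O(T, D) = -2 - 8 = -10)
m(W) = -5*W (m(W) = W - 6*W = -5*W)
Q(c, U) = U²
q = -2237 (q = 3 - 10*4²*14 = 3 - 10*16*14 = 3 - 160*14 = 3 - 2240 = -2237)
q + m(O(-3, 4)) = -2237 - 5*(-10) = -2237 + 50 = -2187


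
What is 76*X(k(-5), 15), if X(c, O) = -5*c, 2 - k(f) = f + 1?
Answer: -2280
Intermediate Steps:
k(f) = 1 - f (k(f) = 2 - (f + 1) = 2 - (1 + f) = 2 + (-1 - f) = 1 - f)
76*X(k(-5), 15) = 76*(-5*(1 - 1*(-5))) = 76*(-5*(1 + 5)) = 76*(-5*6) = 76*(-30) = -2280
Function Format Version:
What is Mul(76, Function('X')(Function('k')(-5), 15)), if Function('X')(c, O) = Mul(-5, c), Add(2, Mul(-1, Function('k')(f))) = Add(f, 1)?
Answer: -2280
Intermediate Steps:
Function('k')(f) = Add(1, Mul(-1, f)) (Function('k')(f) = Add(2, Mul(-1, Add(f, 1))) = Add(2, Mul(-1, Add(1, f))) = Add(2, Add(-1, Mul(-1, f))) = Add(1, Mul(-1, f)))
Mul(76, Function('X')(Function('k')(-5), 15)) = Mul(76, Mul(-5, Add(1, Mul(-1, -5)))) = Mul(76, Mul(-5, Add(1, 5))) = Mul(76, Mul(-5, 6)) = Mul(76, -30) = -2280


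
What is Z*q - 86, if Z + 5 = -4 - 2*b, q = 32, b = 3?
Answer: -566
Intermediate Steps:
Z = -15 (Z = -5 + (-4 - 2*3) = -5 + (-4 - 6) = -5 - 10 = -15)
Z*q - 86 = -15*32 - 86 = -480 - 86 = -566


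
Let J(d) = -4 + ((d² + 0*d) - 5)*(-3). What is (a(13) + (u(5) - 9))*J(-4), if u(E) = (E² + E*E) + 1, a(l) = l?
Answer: -2035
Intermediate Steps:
u(E) = 1 + 2*E² (u(E) = (E² + E²) + 1 = 2*E² + 1 = 1 + 2*E²)
J(d) = 11 - 3*d² (J(d) = -4 + ((d² + 0) - 5)*(-3) = -4 + (d² - 5)*(-3) = -4 + (-5 + d²)*(-3) = -4 + (15 - 3*d²) = 11 - 3*d²)
(a(13) + (u(5) - 9))*J(-4) = (13 + ((1 + 2*5²) - 9))*(11 - 3*(-4)²) = (13 + ((1 + 2*25) - 9))*(11 - 3*16) = (13 + ((1 + 50) - 9))*(11 - 48) = (13 + (51 - 9))*(-37) = (13 + 42)*(-37) = 55*(-37) = -2035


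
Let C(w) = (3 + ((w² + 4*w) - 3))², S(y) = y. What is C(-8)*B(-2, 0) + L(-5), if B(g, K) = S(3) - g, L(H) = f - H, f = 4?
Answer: 5129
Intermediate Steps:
L(H) = 4 - H
B(g, K) = 3 - g
C(w) = (w² + 4*w)² (C(w) = (3 + (-3 + w² + 4*w))² = (w² + 4*w)²)
C(-8)*B(-2, 0) + L(-5) = ((-8)²*(4 - 8)²)*(3 - 1*(-2)) + (4 - 1*(-5)) = (64*(-4)²)*(3 + 2) + (4 + 5) = (64*16)*5 + 9 = 1024*5 + 9 = 5120 + 9 = 5129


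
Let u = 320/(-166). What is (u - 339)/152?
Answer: -28297/12616 ≈ -2.2429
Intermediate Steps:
u = -160/83 (u = 320*(-1/166) = -160/83 ≈ -1.9277)
(u - 339)/152 = (-160/83 - 339)/152 = -28297/83*1/152 = -28297/12616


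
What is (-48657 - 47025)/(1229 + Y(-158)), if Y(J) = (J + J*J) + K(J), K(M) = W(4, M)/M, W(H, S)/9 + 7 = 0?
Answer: -15117756/4113593 ≈ -3.6751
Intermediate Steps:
W(H, S) = -63 (W(H, S) = -63 + 9*0 = -63 + 0 = -63)
K(M) = -63/M
Y(J) = J + J² - 63/J (Y(J) = (J + J*J) - 63/J = (J + J²) - 63/J = J + J² - 63/J)
(-48657 - 47025)/(1229 + Y(-158)) = (-48657 - 47025)/(1229 + (-158 + (-158)² - 63/(-158))) = -95682/(1229 + (-158 + 24964 - 63*(-1/158))) = -95682/(1229 + (-158 + 24964 + 63/158)) = -95682/(1229 + 3919411/158) = -95682/4113593/158 = -95682*158/4113593 = -15117756/4113593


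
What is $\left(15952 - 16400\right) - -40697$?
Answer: $40249$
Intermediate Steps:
$\left(15952 - 16400\right) - -40697 = -448 + 40697 = 40249$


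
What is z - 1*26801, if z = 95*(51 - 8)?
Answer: -22716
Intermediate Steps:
z = 4085 (z = 95*43 = 4085)
z - 1*26801 = 4085 - 1*26801 = 4085 - 26801 = -22716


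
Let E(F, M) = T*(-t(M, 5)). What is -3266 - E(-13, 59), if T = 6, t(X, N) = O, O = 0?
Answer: -3266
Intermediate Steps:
t(X, N) = 0
E(F, M) = 0 (E(F, M) = 6*(-1*0) = 6*0 = 0)
-3266 - E(-13, 59) = -3266 - 1*0 = -3266 + 0 = -3266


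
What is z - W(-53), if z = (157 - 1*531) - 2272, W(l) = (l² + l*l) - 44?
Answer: -8220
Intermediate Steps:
W(l) = -44 + 2*l² (W(l) = (l² + l²) - 44 = 2*l² - 44 = -44 + 2*l²)
z = -2646 (z = (157 - 531) - 2272 = -374 - 2272 = -2646)
z - W(-53) = -2646 - (-44 + 2*(-53)²) = -2646 - (-44 + 2*2809) = -2646 - (-44 + 5618) = -2646 - 1*5574 = -2646 - 5574 = -8220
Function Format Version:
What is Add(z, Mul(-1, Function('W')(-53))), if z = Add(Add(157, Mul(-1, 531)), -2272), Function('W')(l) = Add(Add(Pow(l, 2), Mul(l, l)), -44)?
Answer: -8220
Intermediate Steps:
Function('W')(l) = Add(-44, Mul(2, Pow(l, 2))) (Function('W')(l) = Add(Add(Pow(l, 2), Pow(l, 2)), -44) = Add(Mul(2, Pow(l, 2)), -44) = Add(-44, Mul(2, Pow(l, 2))))
z = -2646 (z = Add(Add(157, -531), -2272) = Add(-374, -2272) = -2646)
Add(z, Mul(-1, Function('W')(-53))) = Add(-2646, Mul(-1, Add(-44, Mul(2, Pow(-53, 2))))) = Add(-2646, Mul(-1, Add(-44, Mul(2, 2809)))) = Add(-2646, Mul(-1, Add(-44, 5618))) = Add(-2646, Mul(-1, 5574)) = Add(-2646, -5574) = -8220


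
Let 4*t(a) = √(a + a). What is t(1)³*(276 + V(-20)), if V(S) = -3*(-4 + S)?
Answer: 87*√2/8 ≈ 15.380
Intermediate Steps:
V(S) = 12 - 3*S
t(a) = √2*√a/4 (t(a) = √(a + a)/4 = √(2*a)/4 = (√2*√a)/4 = √2*√a/4)
t(1)³*(276 + V(-20)) = (√2*√1/4)³*(276 + (12 - 3*(-20))) = ((¼)*√2*1)³*(276 + (12 + 60)) = (√2/4)³*(276 + 72) = (√2/32)*348 = 87*√2/8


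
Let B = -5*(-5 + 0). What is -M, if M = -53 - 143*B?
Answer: 3628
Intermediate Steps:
B = 25 (B = -5*(-5) = 25)
M = -3628 (M = -53 - 143*25 = -53 - 3575 = -3628)
-M = -1*(-3628) = 3628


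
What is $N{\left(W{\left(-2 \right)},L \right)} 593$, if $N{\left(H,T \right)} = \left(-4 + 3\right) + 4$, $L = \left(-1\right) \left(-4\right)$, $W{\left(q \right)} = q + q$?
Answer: $1779$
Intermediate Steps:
$W{\left(q \right)} = 2 q$
$L = 4$
$N{\left(H,T \right)} = 3$ ($N{\left(H,T \right)} = -1 + 4 = 3$)
$N{\left(W{\left(-2 \right)},L \right)} 593 = 3 \cdot 593 = 1779$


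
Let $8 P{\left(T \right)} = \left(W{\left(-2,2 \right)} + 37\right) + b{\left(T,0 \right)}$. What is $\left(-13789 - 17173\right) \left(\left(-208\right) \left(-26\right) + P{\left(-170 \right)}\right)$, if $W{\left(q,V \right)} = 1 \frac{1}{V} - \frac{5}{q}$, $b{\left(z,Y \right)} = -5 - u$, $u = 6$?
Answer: $- \frac{670218933}{4} \approx -1.6755 \cdot 10^{8}$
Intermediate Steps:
$b{\left(z,Y \right)} = -11$ ($b{\left(z,Y \right)} = -5 - 6 = -11$)
$W{\left(q,V \right)} = \frac{1}{V} - \frac{5}{q}$
$P{\left(T \right)} = \frac{29}{8}$ ($P{\left(T \right)} = \frac{\left(\left(\frac{1}{2} - \frac{5}{-2}\right) + 37\right) - 11}{8} = \frac{\left(\left(\frac{1}{2} - - \frac{5}{2}\right) + 37\right) - 11}{8} = \frac{\left(\left(\frac{1}{2} + \frac{5}{2}\right) + 37\right) - 11}{8} = \frac{\left(3 + 37\right) - 11}{8} = \frac{40 - 11}{8} = \frac{1}{8} \cdot 29 = \frac{29}{8}$)
$\left(-13789 - 17173\right) \left(\left(-208\right) \left(-26\right) + P{\left(-170 \right)}\right) = \left(-13789 - 17173\right) \left(\left(-208\right) \left(-26\right) + \frac{29}{8}\right) = - 30962 \left(5408 + \frac{29}{8}\right) = \left(-30962\right) \frac{43293}{8} = - \frac{670218933}{4}$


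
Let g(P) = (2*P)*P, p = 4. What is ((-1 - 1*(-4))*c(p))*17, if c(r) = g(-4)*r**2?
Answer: 26112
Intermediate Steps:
g(P) = 2*P**2
c(r) = 32*r**2 (c(r) = (2*(-4)**2)*r**2 = (2*16)*r**2 = 32*r**2)
((-1 - 1*(-4))*c(p))*17 = ((-1 - 1*(-4))*(32*4**2))*17 = ((-1 + 4)*(32*16))*17 = (3*512)*17 = 1536*17 = 26112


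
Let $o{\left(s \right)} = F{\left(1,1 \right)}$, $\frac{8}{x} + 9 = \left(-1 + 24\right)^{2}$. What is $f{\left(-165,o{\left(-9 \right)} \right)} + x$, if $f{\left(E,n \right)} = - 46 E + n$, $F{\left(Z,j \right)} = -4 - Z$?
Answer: $\frac{493026}{65} \approx 7585.0$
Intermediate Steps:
$x = \frac{1}{65}$ ($x = \frac{8}{-9 + \left(-1 + 24\right)^{2}} = \frac{8}{-9 + 23^{2}} = \frac{8}{-9 + 529} = \frac{8}{520} = 8 \cdot \frac{1}{520} = \frac{1}{65} \approx 0.015385$)
$o{\left(s \right)} = -5$ ($o{\left(s \right)} = -4 - 1 = -5$)
$f{\left(E,n \right)} = n - 46 E$
$f{\left(-165,o{\left(-9 \right)} \right)} + x = \left(-5 - -7590\right) + \frac{1}{65} = \left(-5 + 7590\right) + \frac{1}{65} = 7585 + \frac{1}{65} = \frac{493026}{65}$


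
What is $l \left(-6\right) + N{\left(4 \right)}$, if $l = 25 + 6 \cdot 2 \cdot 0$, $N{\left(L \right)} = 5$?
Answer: $-145$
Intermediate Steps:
$l = 25$ ($l = 25 + 6 \cdot 0 = 25 + 0 = 25$)
$l \left(-6\right) + N{\left(4 \right)} = 25 \left(-6\right) + 5 = -150 + 5 = -145$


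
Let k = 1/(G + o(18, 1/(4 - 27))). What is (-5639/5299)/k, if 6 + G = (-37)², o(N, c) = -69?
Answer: -7296866/5299 ≈ -1377.0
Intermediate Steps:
G = 1363 (G = -6 + (-37)² = -6 + 1369 = 1363)
k = 1/1294 (k = 1/(1363 - 69) = 1/1294 ≈ 0.00077280)
(-5639/5299)/k = (-5639/5299)/(1/1294) = -5639*1/5299*1294 = -5639/5299*1294 = -7296866/5299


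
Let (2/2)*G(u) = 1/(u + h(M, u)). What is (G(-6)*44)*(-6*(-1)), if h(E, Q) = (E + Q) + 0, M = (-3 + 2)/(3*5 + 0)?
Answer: -3960/181 ≈ -21.878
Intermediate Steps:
M = -1/15 (M = -1/(15 + 0) = -1/15 ≈ -0.066667)
h(E, Q) = E + Q
G(u) = 1/(-1/15 + 2*u) (G(u) = 1/(u + (-1/15 + u)) = 1/(-1/15 + 2*u))
(G(-6)*44)*(-6*(-1)) = ((15/(-1 + 30*(-6)))*44)*(-6*(-1)) = ((15/(-1 - 180))*44)*6 = ((15/(-181))*44)*6 = ((15*(-1/181))*44)*6 = -15/181*44*6 = -660/181*6 = -3960/181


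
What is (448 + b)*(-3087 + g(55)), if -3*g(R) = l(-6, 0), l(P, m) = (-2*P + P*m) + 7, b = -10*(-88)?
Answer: -12323840/3 ≈ -4.1079e+6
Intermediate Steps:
b = 880
l(P, m) = 7 - 2*P + P*m
g(R) = -19/3 (g(R) = -(7 - 2*(-6) - 6*0)/3 = -(7 + 12 + 0)/3 = -⅓*19 = -19/3)
(448 + b)*(-3087 + g(55)) = (448 + 880)*(-3087 - 19/3) = 1328*(-9280/3) = -12323840/3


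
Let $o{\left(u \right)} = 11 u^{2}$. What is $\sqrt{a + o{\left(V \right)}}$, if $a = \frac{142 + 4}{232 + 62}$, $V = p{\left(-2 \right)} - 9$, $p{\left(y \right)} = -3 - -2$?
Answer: $\frac{\sqrt{485319}}{21} \approx 33.174$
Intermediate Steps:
$p{\left(y \right)} = -1$ ($p{\left(y \right)} = -3 + 2 = -1$)
$V = -10$ ($V = -1 - 9 = -10$)
$a = \frac{73}{147}$ ($a = \frac{146}{294} = 146 \cdot \frac{1}{294} = \frac{73}{147} \approx 0.4966$)
$\sqrt{a + o{\left(V \right)}} = \sqrt{\frac{73}{147} + 11 \left(-10\right)^{2}} = \sqrt{\frac{73}{147} + 11 \cdot 100} = \sqrt{\frac{73}{147} + 1100} = \sqrt{\frac{161773}{147}} = \frac{\sqrt{485319}}{21}$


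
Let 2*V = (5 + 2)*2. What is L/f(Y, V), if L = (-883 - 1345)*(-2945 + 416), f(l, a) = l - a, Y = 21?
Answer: 2817306/7 ≈ 4.0247e+5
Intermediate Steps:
V = 7 (V = ((5 + 2)*2)/2 = (7*2)/2 = (½)*14 = 7)
L = 5634612 (L = -2228*(-2529) = 5634612)
L/f(Y, V) = 5634612/(21 - 1*7) = 5634612/(21 - 7) = 5634612/14 = 5634612*(1/14) = 2817306/7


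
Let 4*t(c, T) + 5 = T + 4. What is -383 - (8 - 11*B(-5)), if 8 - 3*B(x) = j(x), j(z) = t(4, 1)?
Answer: -1085/3 ≈ -361.67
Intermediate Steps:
t(c, T) = -¼ + T/4 (t(c, T) = -5/4 + (T + 4)/4 = -5/4 + (4 + T)/4 = -5/4 + (1 + T/4) = -¼ + T/4)
j(z) = 0 (j(z) = -¼ + (¼)*1 = -¼ + ¼ = 0)
B(x) = 8/3 (B(x) = 8/3 - ⅓*0 = 8/3 + 0 = 8/3)
-383 - (8 - 11*B(-5)) = -383 - (8 - 11*8/3) = -383 - (8 - 88/3) = -383 - 1*(-64/3) = -383 + 64/3 = -1085/3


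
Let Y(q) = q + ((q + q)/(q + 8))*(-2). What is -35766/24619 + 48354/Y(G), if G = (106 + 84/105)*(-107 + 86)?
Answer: -120746347277/5255801283 ≈ -22.974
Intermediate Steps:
G = -11214/5 (G = (106 + 84*(1/105))*(-21) = (106 + 4/5)*(-21) = (534/5)*(-21) = -11214/5 ≈ -2242.8)
Y(q) = q - 4*q/(8 + q) (Y(q) = q + ((2*q)/(8 + q))*(-2) = q + (2*q/(8 + q))*(-2) = q - 4*q/(8 + q))
-35766/24619 + 48354/Y(G) = -35766/24619 + 48354/((-11214*(4 - 11214/5)/(5*(8 - 11214/5)))) = -35766*1/24619 + 48354/((-11214/5*(-11194/5)/(-11174/5))) = -35766/24619 + 48354/((-11214/5*(-5/11174)*(-11194/5))) = -35766/24619 + 48354/(-62764758/27935) = -35766/24619 + 48354*(-27935/62764758) = -35766/24619 - 225128165/10460793 = -120746347277/5255801283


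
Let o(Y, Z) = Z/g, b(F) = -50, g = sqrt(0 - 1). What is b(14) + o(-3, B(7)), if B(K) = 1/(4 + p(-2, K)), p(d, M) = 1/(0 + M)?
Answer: -50 - 7*I/29 ≈ -50.0 - 0.24138*I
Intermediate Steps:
g = I (g = sqrt(-1) = I ≈ 1.0*I)
p(d, M) = 1/M
B(K) = 1/(4 + 1/K)
o(Y, Z) = -I*Z (o(Y, Z) = Z/I = Z*(-I) = -I*Z)
b(14) + o(-3, B(7)) = -50 - I*7/(1 + 4*7) = -50 - I*7/(1 + 28) = -50 - I*7/29 = -50 - I*7*(1/29) = -50 - 1*I*7/29 = -50 - 7*I/29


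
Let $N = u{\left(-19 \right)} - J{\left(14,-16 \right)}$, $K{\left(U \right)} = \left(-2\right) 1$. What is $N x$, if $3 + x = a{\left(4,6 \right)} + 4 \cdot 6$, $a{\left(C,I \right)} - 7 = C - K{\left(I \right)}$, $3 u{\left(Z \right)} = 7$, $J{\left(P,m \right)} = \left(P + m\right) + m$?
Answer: $\frac{2074}{3} \approx 691.33$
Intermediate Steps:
$J{\left(P,m \right)} = P + 2 m$
$u{\left(Z \right)} = \frac{7}{3}$ ($u{\left(Z \right)} = \frac{1}{3} \cdot 7 = \frac{7}{3}$)
$K{\left(U \right)} = -2$
$a{\left(C,I \right)} = 9 + C$ ($a{\left(C,I \right)} = 7 + \left(C - -2\right) = 7 + \left(C + 2\right) = 7 + \left(2 + C\right) = 9 + C$)
$N = \frac{61}{3}$ ($N = \frac{7}{3} - \left(14 + 2 \left(-16\right)\right) = \frac{7}{3} - \left(14 - 32\right) = \frac{7}{3} - -18 = \frac{7}{3} + 18 = \frac{61}{3} \approx 20.333$)
$x = 34$ ($x = -3 + \left(\left(9 + 4\right) + 4 \cdot 6\right) = -3 + \left(13 + 24\right) = -3 + 37 = 34$)
$N x = \frac{61}{3} \cdot 34 = \frac{2074}{3}$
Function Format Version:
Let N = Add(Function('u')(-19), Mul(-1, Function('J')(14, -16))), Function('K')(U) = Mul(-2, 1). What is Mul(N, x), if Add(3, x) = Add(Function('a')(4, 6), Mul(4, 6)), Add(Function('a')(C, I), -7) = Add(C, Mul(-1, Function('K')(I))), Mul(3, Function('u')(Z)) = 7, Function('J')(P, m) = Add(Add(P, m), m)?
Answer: Rational(2074, 3) ≈ 691.33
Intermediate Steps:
Function('J')(P, m) = Add(P, Mul(2, m))
Function('u')(Z) = Rational(7, 3) (Function('u')(Z) = Mul(Rational(1, 3), 7) = Rational(7, 3))
Function('K')(U) = -2
Function('a')(C, I) = Add(9, C) (Function('a')(C, I) = Add(7, Add(C, Mul(-1, -2))) = Add(7, Add(C, 2)) = Add(7, Add(2, C)) = Add(9, C))
N = Rational(61, 3) (N = Add(Rational(7, 3), Mul(-1, Add(14, Mul(2, -16)))) = Add(Rational(7, 3), Mul(-1, Add(14, -32))) = Add(Rational(7, 3), Mul(-1, -18)) = Add(Rational(7, 3), 18) = Rational(61, 3) ≈ 20.333)
x = 34 (x = Add(-3, Add(Add(9, 4), Mul(4, 6))) = Add(-3, Add(13, 24)) = Add(-3, 37) = 34)
Mul(N, x) = Mul(Rational(61, 3), 34) = Rational(2074, 3)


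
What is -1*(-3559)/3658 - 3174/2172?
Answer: -161681/331049 ≈ -0.48839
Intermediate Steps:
-1*(-3559)/3658 - 3174/2172 = 3559*(1/3658) - 3174*1/2172 = 3559/3658 - 529/362 = -161681/331049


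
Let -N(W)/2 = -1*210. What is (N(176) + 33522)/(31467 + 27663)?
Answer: 5657/9855 ≈ 0.57402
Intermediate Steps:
N(W) = 420 (N(W) = -(-2)*210 = -2*(-210) = 420)
(N(176) + 33522)/(31467 + 27663) = (420 + 33522)/(31467 + 27663) = 33942/59130 = 33942*(1/59130) = 5657/9855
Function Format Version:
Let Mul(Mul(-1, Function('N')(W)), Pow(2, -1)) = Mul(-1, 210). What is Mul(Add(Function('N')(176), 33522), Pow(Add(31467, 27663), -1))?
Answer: Rational(5657, 9855) ≈ 0.57402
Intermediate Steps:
Function('N')(W) = 420 (Function('N')(W) = Mul(-2, Mul(-1, 210)) = Mul(-2, -210) = 420)
Mul(Add(Function('N')(176), 33522), Pow(Add(31467, 27663), -1)) = Mul(Add(420, 33522), Pow(Add(31467, 27663), -1)) = Mul(33942, Pow(59130, -1)) = Mul(33942, Rational(1, 59130)) = Rational(5657, 9855)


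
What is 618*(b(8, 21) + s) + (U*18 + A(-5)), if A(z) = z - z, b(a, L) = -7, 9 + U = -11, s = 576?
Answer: 351282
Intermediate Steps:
U = -20 (U = -9 - 11 = -20)
A(z) = 0
618*(b(8, 21) + s) + (U*18 + A(-5)) = 618*(-7 + 576) + (-20*18 + 0) = 618*569 + (-360 + 0) = 351642 - 360 = 351282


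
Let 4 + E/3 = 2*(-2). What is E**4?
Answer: 331776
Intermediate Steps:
E = -24 (E = -12 + 3*(2*(-2)) = -12 + 3*(-4) = -12 - 12 = -24)
E**4 = (-24)**4 = 331776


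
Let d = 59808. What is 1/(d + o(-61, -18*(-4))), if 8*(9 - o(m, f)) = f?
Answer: 1/59808 ≈ 1.6720e-5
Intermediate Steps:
o(m, f) = 9 - f/8
1/(d + o(-61, -18*(-4))) = 1/(59808 + (9 - (-9)*(-4)/4)) = 1/(59808 + (9 - ⅛*72)) = 1/(59808 + (9 - 9)) = 1/(59808 + 0) = 1/59808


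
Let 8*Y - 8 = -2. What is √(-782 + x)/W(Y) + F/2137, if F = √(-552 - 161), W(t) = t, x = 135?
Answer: I*(3*√713 + 8548*√647)/6411 ≈ 33.927*I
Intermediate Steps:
Y = ¾ (Y = 1 + (⅛)*(-2) = 1 - ¼ = ¾ ≈ 0.75000)
F = I*√713 (F = √(-713) = I*√713 ≈ 26.702*I)
√(-782 + x)/W(Y) + F/2137 = √(-782 + 135)/(¾) + (I*√713)/2137 = √(-647)*(4/3) + (I*√713)*(1/2137) = (I*√647)*(4/3) + I*√713/2137 = 4*I*√647/3 + I*√713/2137 = I*√713/2137 + 4*I*√647/3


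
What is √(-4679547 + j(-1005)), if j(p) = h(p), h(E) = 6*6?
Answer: I*√4679511 ≈ 2163.2*I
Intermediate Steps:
h(E) = 36
j(p) = 36
√(-4679547 + j(-1005)) = √(-4679547 + 36) = √(-4679511) = I*√4679511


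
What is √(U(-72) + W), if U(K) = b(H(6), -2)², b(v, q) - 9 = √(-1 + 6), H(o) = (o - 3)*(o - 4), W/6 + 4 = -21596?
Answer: √(-129600 + (9 + √5)²) ≈ 359.82*I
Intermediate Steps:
W = -129600 (W = -24 + 6*(-21596) = -24 - 129576 = -129600)
H(o) = (-4 + o)*(-3 + o) (H(o) = (-3 + o)*(-4 + o) = (-4 + o)*(-3 + o))
b(v, q) = 9 + √5 (b(v, q) = 9 + √(-1 + 6) = 9 + √5)
U(K) = (9 + √5)²
√(U(-72) + W) = √((9 + √5)² - 129600) = √(-129600 + (9 + √5)²)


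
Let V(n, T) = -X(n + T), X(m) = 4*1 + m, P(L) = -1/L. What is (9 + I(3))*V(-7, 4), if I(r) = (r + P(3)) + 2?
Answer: -41/3 ≈ -13.667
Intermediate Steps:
X(m) = 4 + m
I(r) = 5/3 + r (I(r) = (r - 1/3) + 2 = (r - 1*⅓) + 2 = (r - ⅓) + 2 = (-⅓ + r) + 2 = 5/3 + r)
V(n, T) = -4 - T - n (V(n, T) = -(4 + (n + T)) = -(4 + (T + n)) = -(4 + T + n) = -4 - T - n)
(9 + I(3))*V(-7, 4) = (9 + (5/3 + 3))*(-4 - 1*4 - 1*(-7)) = (9 + 14/3)*(-4 - 4 + 7) = (41/3)*(-1) = -41/3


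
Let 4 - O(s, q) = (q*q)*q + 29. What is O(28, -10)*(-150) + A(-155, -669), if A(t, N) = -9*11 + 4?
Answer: -146345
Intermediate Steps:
O(s, q) = -25 - q³ (O(s, q) = 4 - ((q*q)*q + 29) = 4 - (q²*q + 29) = 4 - (q³ + 29) = 4 - (29 + q³) = 4 + (-29 - q³) = -25 - q³)
A(t, N) = -95 (A(t, N) = -99 + 4 = -95)
O(28, -10)*(-150) + A(-155, -669) = (-25 - 1*(-10)³)*(-150) - 95 = (-25 - 1*(-1000))*(-150) - 95 = (-25 + 1000)*(-150) - 95 = 975*(-150) - 95 = -146250 - 95 = -146345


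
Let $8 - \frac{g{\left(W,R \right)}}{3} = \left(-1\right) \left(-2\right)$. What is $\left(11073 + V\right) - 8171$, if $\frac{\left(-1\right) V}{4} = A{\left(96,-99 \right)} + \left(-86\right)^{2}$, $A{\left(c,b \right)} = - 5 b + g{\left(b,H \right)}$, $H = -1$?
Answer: $-28734$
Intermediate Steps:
$g{\left(W,R \right)} = 18$ ($g{\left(W,R \right)} = 24 - 3 \left(\left(-1\right) \left(-2\right)\right) = 24 - 6 = 18$)
$A{\left(c,b \right)} = 18 - 5 b$ ($A{\left(c,b \right)} = - 5 b + 18 = 18 - 5 b$)
$V = -31636$ ($V = - 4 \left(\left(18 - -495\right) + \left(-86\right)^{2}\right) = - 4 \left(\left(18 + 495\right) + 7396\right) = - 4 \left(513 + 7396\right) = \left(-4\right) 7909 = -31636$)
$\left(11073 + V\right) - 8171 = \left(11073 - 31636\right) - 8171 = -20563 - 8171 = -28734$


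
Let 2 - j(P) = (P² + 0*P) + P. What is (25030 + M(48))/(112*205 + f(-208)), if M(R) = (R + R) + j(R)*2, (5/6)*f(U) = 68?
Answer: 51065/57604 ≈ 0.88648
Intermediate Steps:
j(P) = 2 - P - P² (j(P) = 2 - ((P² + 0*P) + P) = 2 - ((P² + 0) + P) = 2 - (P² + P) = 2 - (P + P²) = 2 + (-P - P²) = 2 - P - P²)
f(U) = 408/5 (f(U) = (6/5)*68 = 408/5)
M(R) = 4 - 2*R² (M(R) = (R + R) + (2 - R - R²)*2 = 2*R + (4 - 2*R - 2*R²) = 4 - 2*R²)
(25030 + M(48))/(112*205 + f(-208)) = (25030 + (4 - 2*48²))/(112*205 + 408/5) = (25030 + (4 - 2*2304))/(22960 + 408/5) = (25030 + (4 - 4608))/(115208/5) = (25030 - 4604)*(5/115208) = 20426*(5/115208) = 51065/57604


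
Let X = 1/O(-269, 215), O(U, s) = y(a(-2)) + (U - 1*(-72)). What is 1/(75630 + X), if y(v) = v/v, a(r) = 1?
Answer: 196/14823479 ≈ 1.3222e-5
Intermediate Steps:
y(v) = 1
O(U, s) = 73 + U (O(U, s) = 1 + (U - 1*(-72)) = 1 + (U + 72) = 1 + (72 + U) = 73 + U)
X = -1/196 (X = 1/(73 - 269) = 1/(-196) = -1/196 ≈ -0.0051020)
1/(75630 + X) = 1/(75630 - 1/196) = 1/(14823479/196) = 196/14823479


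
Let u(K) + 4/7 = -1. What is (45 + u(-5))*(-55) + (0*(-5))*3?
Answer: -16720/7 ≈ -2388.6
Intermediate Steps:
u(K) = -11/7 (u(K) = -4/7 - 1 = -11/7)
(45 + u(-5))*(-55) + (0*(-5))*3 = (45 - 11/7)*(-55) + (0*(-5))*3 = (304/7)*(-55) + 0*3 = -16720/7 + 0 = -16720/7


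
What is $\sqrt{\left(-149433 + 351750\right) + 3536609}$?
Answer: $\sqrt{3738926} \approx 1933.6$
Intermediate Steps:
$\sqrt{\left(-149433 + 351750\right) + 3536609} = \sqrt{202317 + 3536609} = \sqrt{3738926}$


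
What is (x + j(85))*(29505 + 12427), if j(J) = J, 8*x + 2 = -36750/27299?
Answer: 96820841238/27299 ≈ 3.5467e+6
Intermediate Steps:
x = -22837/54598 (x = -1/4 + (-36750/27299)/8 = -1/4 + (-36750*1/27299)/8 = -1/4 + (1/8)*(-36750/27299) = -1/4 - 18375/109196 = -22837/54598 ≈ -0.41828)
(x + j(85))*(29505 + 12427) = (-22837/54598 + 85)*(29505 + 12427) = (4617993/54598)*41932 = 96820841238/27299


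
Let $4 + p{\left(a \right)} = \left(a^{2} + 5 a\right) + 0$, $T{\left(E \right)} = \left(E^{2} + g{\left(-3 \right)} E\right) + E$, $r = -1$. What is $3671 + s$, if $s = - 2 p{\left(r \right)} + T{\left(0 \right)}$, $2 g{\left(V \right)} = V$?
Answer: $3687$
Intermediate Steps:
$g{\left(V \right)} = \frac{V}{2}$
$T{\left(E \right)} = E^{2} - \frac{E}{2}$ ($T{\left(E \right)} = \left(E^{2} + \frac{1}{2} \left(-3\right) E\right) + E = \left(E^{2} - \frac{3 E}{2}\right) + E = E^{2} - \frac{E}{2}$)
$p{\left(a \right)} = -4 + a^{2} + 5 a$ ($p{\left(a \right)} = -4 + \left(\left(a^{2} + 5 a\right) + 0\right) = -4 + \left(a^{2} + 5 a\right) = -4 + a^{2} + 5 a$)
$s = 16$ ($s = - 2 \left(-4 + \left(-1\right)^{2} + 5 \left(-1\right)\right) + 0 \left(- \frac{1}{2} + 0\right) = - 2 \left(-4 + 1 - 5\right) + 0 \left(- \frac{1}{2}\right) = \left(-2\right) \left(-8\right) + 0 = 16 + 0 = 16$)
$3671 + s = 3671 + 16 = 3687$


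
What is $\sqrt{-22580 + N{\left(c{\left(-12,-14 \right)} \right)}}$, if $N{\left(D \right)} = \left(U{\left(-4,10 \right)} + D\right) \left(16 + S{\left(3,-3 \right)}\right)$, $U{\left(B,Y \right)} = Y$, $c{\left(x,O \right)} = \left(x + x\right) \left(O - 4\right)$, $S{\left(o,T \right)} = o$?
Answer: $i \sqrt{14182} \approx 119.09 i$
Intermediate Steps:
$c{\left(x,O \right)} = 2 x \left(-4 + O\right)$
$N{\left(D \right)} = 190 + 19 D$ ($N{\left(D \right)} = \left(10 + D\right) \left(16 + 3\right) = \left(10 + D\right) 19 = 190 + 19 D$)
$\sqrt{-22580 + N{\left(c{\left(-12,-14 \right)} \right)}} = \sqrt{-22580 + \left(190 + 19 \cdot 2 \left(-12\right) \left(-4 - 14\right)\right)} = \sqrt{-22580 + \left(190 + 19 \cdot 2 \left(-12\right) \left(-18\right)\right)} = \sqrt{-22580 + \left(190 + 19 \cdot 432\right)} = \sqrt{-22580 + \left(190 + 8208\right)} = \sqrt{-22580 + 8398} = \sqrt{-14182} = i \sqrt{14182}$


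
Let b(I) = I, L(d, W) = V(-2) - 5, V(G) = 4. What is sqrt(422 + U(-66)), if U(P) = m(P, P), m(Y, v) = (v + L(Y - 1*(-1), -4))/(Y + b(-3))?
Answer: sqrt(2013765)/69 ≈ 20.566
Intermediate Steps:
L(d, W) = -1 (L(d, W) = 4 - 5 = -1)
m(Y, v) = (-1 + v)/(-3 + Y) (m(Y, v) = (v - 1)/(Y - 3) = (-1 + v)/(-3 + Y))
U(P) = (-1 + P)/(-3 + P)
sqrt(422 + U(-66)) = sqrt(422 + (-1 - 66)/(-3 - 66)) = sqrt(422 - 67/(-69)) = sqrt(422 - 1/69*(-67)) = sqrt(422 + 67/69) = sqrt(29185/69) = sqrt(2013765)/69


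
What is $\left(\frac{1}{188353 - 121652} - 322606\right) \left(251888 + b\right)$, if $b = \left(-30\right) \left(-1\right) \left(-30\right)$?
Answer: $- \frac{5400795626341340}{66701} \approx -8.097 \cdot 10^{10}$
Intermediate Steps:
$b = -900$ ($b = 30 \left(-30\right) = -900$)
$\left(\frac{1}{188353 - 121652} - 322606\right) \left(251888 + b\right) = \left(\frac{1}{188353 - 121652} - 322606\right) \left(251888 - 900\right) = \left(\frac{1}{66701} - 322606\right) 250988 = \left(- \frac{21518142805}{66701}\right) 250988 = - \frac{5400795626341340}{66701}$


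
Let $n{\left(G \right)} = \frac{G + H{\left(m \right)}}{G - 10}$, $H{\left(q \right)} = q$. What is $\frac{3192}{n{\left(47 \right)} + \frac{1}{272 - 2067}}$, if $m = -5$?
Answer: $\frac{211996680}{75353} \approx 2813.4$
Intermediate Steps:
$n{\left(G \right)} = \frac{-5 + G}{-10 + G}$ ($n{\left(G \right)} = \frac{G - 5}{G - 10} = \frac{-5 + G}{-10 + G}$)
$\frac{3192}{n{\left(47 \right)} + \frac{1}{272 - 2067}} = \frac{3192}{\frac{-5 + 47}{-10 + 47} + \frac{1}{272 - 2067}} = \frac{3192}{\frac{1}{37} \cdot 42 + \frac{1}{-1795}} = \frac{3192}{\frac{1}{37} \cdot 42 - \frac{1}{1795}} = \frac{3192}{\frac{42}{37} - \frac{1}{1795}} = \frac{3192}{\frac{75353}{66415}} = 3192 \cdot \frac{66415}{75353} = \frac{211996680}{75353}$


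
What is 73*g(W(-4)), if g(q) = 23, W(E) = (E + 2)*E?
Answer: 1679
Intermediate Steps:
W(E) = E*(2 + E) (W(E) = (2 + E)*E = E*(2 + E))
73*g(W(-4)) = 73*23 = 1679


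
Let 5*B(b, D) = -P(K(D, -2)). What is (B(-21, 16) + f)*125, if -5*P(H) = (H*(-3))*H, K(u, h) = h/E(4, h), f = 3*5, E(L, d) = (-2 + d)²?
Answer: 119985/64 ≈ 1874.8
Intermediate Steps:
f = 15
K(u, h) = h/(-2 + h)² (K(u, h) = h/((-2 + h)²) = h/(-2 + h)²)
P(H) = 3*H²/5 (P(H) = -H*(-3)*H/5 = -(-3*H)*H/5 = -(-3)*H²/5 = 3*H²/5)
B(b, D) = -3/1600 (B(b, D) = (-3*(-2/(-2 - 2)²)²/5)/5 = (-3*(-2/(-4)²)²/5)/5 = (-3*(-2*1/16)²/5)/5 = (-3*(-⅛)²/5)/5 = (-3/(5*64))/5 = (-1*3/320)/5 = (⅕)*(-3/320) = -3/1600)
(B(-21, 16) + f)*125 = (-3/1600 + 15)*125 = (23997/1600)*125 = 119985/64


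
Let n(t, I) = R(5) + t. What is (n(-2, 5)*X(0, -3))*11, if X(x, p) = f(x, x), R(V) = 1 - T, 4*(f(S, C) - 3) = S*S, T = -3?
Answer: 66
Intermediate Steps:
f(S, C) = 3 + S²/4 (f(S, C) = 3 + (S*S)/4 = 3 + S²/4)
R(V) = 4 (R(V) = 1 - 1*(-3) = 1 + 3 = 4)
n(t, I) = 4 + t
X(x, p) = 3 + x²/4
(n(-2, 5)*X(0, -3))*11 = ((4 - 2)*(3 + (¼)*0²))*11 = (2*(3 + (¼)*0))*11 = (2*(3 + 0))*11 = (2*3)*11 = 6*11 = 66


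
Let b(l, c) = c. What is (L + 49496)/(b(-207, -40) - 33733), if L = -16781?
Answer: -32715/33773 ≈ -0.96867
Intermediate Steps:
(L + 49496)/(b(-207, -40) - 33733) = (-16781 + 49496)/(-40 - 33733) = 32715/(-33773) = 32715*(-1/33773) = -32715/33773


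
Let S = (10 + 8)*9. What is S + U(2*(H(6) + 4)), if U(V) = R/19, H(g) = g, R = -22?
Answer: 3056/19 ≈ 160.84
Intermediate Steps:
U(V) = -22/19
S = 162 (S = 18*9 = 162)
S + U(2*(H(6) + 4)) = 162 - 22/19 = 3056/19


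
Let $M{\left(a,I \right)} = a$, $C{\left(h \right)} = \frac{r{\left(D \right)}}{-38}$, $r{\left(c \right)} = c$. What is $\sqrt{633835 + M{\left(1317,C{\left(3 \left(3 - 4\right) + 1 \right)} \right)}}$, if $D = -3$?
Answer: $4 \sqrt{39697} \approx 796.96$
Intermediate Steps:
$C{\left(h \right)} = \frac{3}{38}$ ($C{\left(h \right)} = - \frac{3}{-38} = \left(-3\right) \left(- \frac{1}{38}\right) = \frac{3}{38}$)
$\sqrt{633835 + M{\left(1317,C{\left(3 \left(3 - 4\right) + 1 \right)} \right)}} = \sqrt{633835 + 1317} = \sqrt{635152} = 4 \sqrt{39697}$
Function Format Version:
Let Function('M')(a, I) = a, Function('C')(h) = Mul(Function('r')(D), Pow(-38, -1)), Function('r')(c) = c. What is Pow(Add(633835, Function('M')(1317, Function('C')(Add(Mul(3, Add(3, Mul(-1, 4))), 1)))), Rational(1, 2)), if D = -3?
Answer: Mul(4, Pow(39697, Rational(1, 2))) ≈ 796.96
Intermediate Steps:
Function('C')(h) = Rational(3, 38) (Function('C')(h) = Mul(-3, Pow(-38, -1)) = Mul(-3, Rational(-1, 38)) = Rational(3, 38))
Pow(Add(633835, Function('M')(1317, Function('C')(Add(Mul(3, Add(3, Mul(-1, 4))), 1)))), Rational(1, 2)) = Pow(Add(633835, 1317), Rational(1, 2)) = Pow(635152, Rational(1, 2)) = Mul(4, Pow(39697, Rational(1, 2)))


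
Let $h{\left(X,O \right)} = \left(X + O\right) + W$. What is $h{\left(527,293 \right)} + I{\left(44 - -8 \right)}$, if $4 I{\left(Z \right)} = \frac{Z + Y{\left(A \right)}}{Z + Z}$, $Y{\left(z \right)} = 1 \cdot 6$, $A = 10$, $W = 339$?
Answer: $\frac{241101}{208} \approx 1159.1$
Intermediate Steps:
$h{\left(X,O \right)} = 339 + O + X$ ($h{\left(X,O \right)} = \left(X + O\right) + 339 = \left(O + X\right) + 339 = 339 + O + X$)
$Y{\left(z \right)} = 6$
$I{\left(Z \right)} = \frac{6 + Z}{8 Z}$ ($I{\left(Z \right)} = \frac{\left(Z + 6\right) \frac{1}{Z + Z}}{4} = \frac{\left(6 + Z\right) \frac{1}{2 Z}}{4} = \frac{\frac{1}{2} \frac{1}{Z} \left(6 + Z\right)}{4} = \frac{6 + Z}{8 Z}$)
$h{\left(527,293 \right)} + I{\left(44 - -8 \right)} = \left(339 + 293 + 527\right) + \frac{6 + \left(44 - -8\right)}{8 \left(44 - -8\right)} = 1159 + \frac{6 + \left(44 + 8\right)}{8 \left(44 + 8\right)} = 1159 + \frac{6 + 52}{8 \cdot 52} = 1159 + \frac{1}{8} \cdot \frac{1}{52} \cdot 58 = 1159 + \frac{29}{208} = \frac{241101}{208}$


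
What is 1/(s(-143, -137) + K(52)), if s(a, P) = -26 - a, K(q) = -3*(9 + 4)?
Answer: 1/78 ≈ 0.012821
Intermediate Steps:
K(q) = -39 (K(q) = -3*13 = -39)
1/(s(-143, -137) + K(52)) = 1/((-26 - 1*(-143)) - 39) = 1/((-26 + 143) - 39) = 1/(117 - 39) = 1/78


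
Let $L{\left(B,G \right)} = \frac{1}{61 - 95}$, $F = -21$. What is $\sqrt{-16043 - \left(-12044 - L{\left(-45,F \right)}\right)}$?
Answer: $\frac{i \sqrt{4622878}}{34} \approx 63.238 i$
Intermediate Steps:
$L{\left(B,G \right)} = - \frac{1}{34}$ ($L{\left(B,G \right)} = \frac{1}{-34} = - \frac{1}{34}$)
$\sqrt{-16043 - \left(-12044 - L{\left(-45,F \right)}\right)} = \sqrt{-16043 + \left(\left(- \frac{1}{34} + 15848\right) - 3804\right)} = \sqrt{-16043 + \left(\frac{538831}{34} - 3804\right)} = \sqrt{-16043 + \frac{409495}{34}} = \sqrt{- \frac{135967}{34}} = \frac{i \sqrt{4622878}}{34}$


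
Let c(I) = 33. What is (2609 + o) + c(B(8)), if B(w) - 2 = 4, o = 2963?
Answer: 5605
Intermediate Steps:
B(w) = 6 (B(w) = 2 + 4 = 6)
(2609 + o) + c(B(8)) = (2609 + 2963) + 33 = 5572 + 33 = 5605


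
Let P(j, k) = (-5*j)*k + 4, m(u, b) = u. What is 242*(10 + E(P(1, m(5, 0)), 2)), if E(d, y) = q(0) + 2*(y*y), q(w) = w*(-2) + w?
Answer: 4356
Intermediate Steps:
q(w) = -w (q(w) = -2*w + w = -w)
P(j, k) = 4 - 5*j*k (P(j, k) = -5*j*k + 4 = 4 - 5*j*k)
E(d, y) = 2*y² (E(d, y) = -1*0 + 2*(y*y) = 0 + 2*y² = 2*y²)
242*(10 + E(P(1, m(5, 0)), 2)) = 242*(10 + 2*2²) = 242*(10 + 2*4) = 242*(10 + 8) = 242*18 = 4356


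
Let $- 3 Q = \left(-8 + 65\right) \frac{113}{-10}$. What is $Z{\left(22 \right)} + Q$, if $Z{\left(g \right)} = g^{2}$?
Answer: $\frac{6987}{10} \approx 698.7$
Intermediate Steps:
$Q = \frac{2147}{10}$ ($Q = - \frac{\left(-8 + 65\right) \frac{113}{-10}}{3} = - \frac{57 \cdot 113 \left(- \frac{1}{10}\right)}{3} = - \frac{57 \left(- \frac{113}{10}\right)}{3} = \left(- \frac{1}{3}\right) \left(- \frac{6441}{10}\right) = \frac{2147}{10} \approx 214.7$)
$Z{\left(22 \right)} + Q = 22^{2} + \frac{2147}{10} = 484 + \frac{2147}{10} = \frac{6987}{10}$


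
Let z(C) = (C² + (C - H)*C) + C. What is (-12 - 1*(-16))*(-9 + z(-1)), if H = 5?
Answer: -12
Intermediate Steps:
z(C) = C + C² + C*(-5 + C) (z(C) = (C² + (C - 1*5)*C) + C = (C² + (C - 5)*C) + C = (C² + (-5 + C)*C) + C = (C² + C*(-5 + C)) + C = C + C² + C*(-5 + C))
(-12 - 1*(-16))*(-9 + z(-1)) = (-12 - 1*(-16))*(-9 + 2*(-1)*(-2 - 1)) = (-12 + 16)*(-9 + 2*(-1)*(-3)) = 4*(-9 + 6) = 4*(-3) = -12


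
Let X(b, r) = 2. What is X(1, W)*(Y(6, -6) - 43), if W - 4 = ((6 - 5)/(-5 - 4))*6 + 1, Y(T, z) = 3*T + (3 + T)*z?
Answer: -158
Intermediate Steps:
Y(T, z) = 3*T + z*(3 + T)
W = 13/3 (W = 4 + (((6 - 5)/(-5 - 4))*6 + 1) = 4 + ((1/(-9))*6 + 1) = 4 + ((1*(-⅑))*6 + 1) = 4 + (-⅑*6 + 1) = 4 + (-⅔ + 1) = 4 + ⅓ = 13/3 ≈ 4.3333)
X(1, W)*(Y(6, -6) - 43) = 2*((3*6 + 3*(-6) + 6*(-6)) - 43) = 2*((18 - 18 - 36) - 43) = 2*(-36 - 43) = 2*(-79) = -158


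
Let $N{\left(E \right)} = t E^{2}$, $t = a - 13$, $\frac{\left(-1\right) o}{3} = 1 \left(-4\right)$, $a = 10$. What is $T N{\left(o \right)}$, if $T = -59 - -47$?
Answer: $5184$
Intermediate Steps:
$o = 12$ ($o = - 3 \cdot 1 \left(-4\right) = \left(-3\right) \left(-4\right) = 12$)
$t = -3$ ($t = 10 - 13 = -3$)
$N{\left(E \right)} = - 3 E^{2}$
$T = -12$ ($T = -59 + 47 = -12$)
$T N{\left(o \right)} = - 12 \left(- 3 \cdot 12^{2}\right) = - 12 \left(\left(-3\right) 144\right) = \left(-12\right) \left(-432\right) = 5184$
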